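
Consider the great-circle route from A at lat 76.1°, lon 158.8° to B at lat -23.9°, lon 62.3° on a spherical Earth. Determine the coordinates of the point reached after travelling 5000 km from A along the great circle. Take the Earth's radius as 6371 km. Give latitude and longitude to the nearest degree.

Write both endpoints as unit vectors p₁, p₂ with components (cos φ cos λ, cos φ sin λ, sin φ).
The central angle between the endpoints is δ = arccos(p₁·p₂) ≈ 2.002 rad (114.7°). The total great-circle distance is δ·R ≈ 2.002 × 6371 ≈ 12756 km, so the target fraction is f = 5000/12756 ≈ 0.392.
Interpolate at f ≈ 0.392 with slerp weights a = sin((1−f)δ)/sin δ ≈ 1.033, b = sin(fδ)/sin δ ≈ 0.778.
p = a·p₁ + b·p₂ ≈ (0.099, 0.719, 0.687); φ = arcsin(p_z) ≈ 43.42°, λ = atan2(p_y, p_x) ≈ 82.14°.

≈ lat 43°, lon 82°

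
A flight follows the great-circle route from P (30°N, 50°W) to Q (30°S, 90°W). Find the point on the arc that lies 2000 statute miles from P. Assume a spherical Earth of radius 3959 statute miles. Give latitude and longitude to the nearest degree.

Convert each endpoint to a unit vector on the sphere (x = cos φ cos λ, y = cos φ sin λ, z = sin φ).
The central angle between the endpoints is δ = arccos(p₁·p₂) ≈ 1.240 rad (71.1°). The total great-circle distance is δ·R ≈ 1.240 × 3959 ≈ 4910 mi, so the target fraction is f = 2000/4910 ≈ 0.407.
Interpolate at f ≈ 0.407 with slerp weights a = sin((1−f)δ)/sin δ ≈ 0.709, b = sin(fδ)/sin δ ≈ 0.512.
p = a·p₁ + b·p₂ ≈ (0.395, -0.913, 0.099); φ = arcsin(p_z) ≈ 5.66°, λ = atan2(p_y, p_x) ≈ -66.63°.

≈ (6°N, 67°W)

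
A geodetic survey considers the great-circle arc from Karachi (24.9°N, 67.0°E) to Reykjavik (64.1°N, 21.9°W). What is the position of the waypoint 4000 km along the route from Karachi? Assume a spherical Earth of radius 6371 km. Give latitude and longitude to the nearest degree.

Convert each endpoint to a unit vector on the sphere (x = cos φ cos λ, y = cos φ sin λ, z = sin φ).
The central angle between the endpoints is δ = arccos(p₁·p₂) ≈ 1.174 rad (67.3°). The total great-circle distance is δ·R ≈ 1.174 × 6371 ≈ 7480 km, so the target fraction is f = 4000/7480 ≈ 0.535.
Interpolate at f ≈ 0.535 with slerp weights a = sin((1−f)δ)/sin δ ≈ 0.563, b = sin(fδ)/sin δ ≈ 0.637.
p = a·p₁ + b·p₂ ≈ (0.458, 0.367, 0.810); φ = arcsin(p_z) ≈ 54.10°, λ = atan2(p_y, p_x) ≈ 38.69°.

≈ (54°N, 39°E)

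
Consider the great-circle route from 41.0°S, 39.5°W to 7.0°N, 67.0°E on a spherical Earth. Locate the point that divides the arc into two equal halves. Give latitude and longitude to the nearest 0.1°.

≈ 26.7°S, 24.1°E

Write both endpoints as unit vectors p₁, p₂ with components (cos φ cos λ, cos φ sin λ, sin φ).
The central angle between the endpoints is δ = arccos(p₁·p₂) ≈ 1.868 rad (107.0°).
Interpolate at f = 1/2 with slerp weights a = sin((1−f)δ)/sin δ ≈ 0.841, b = sin(fδ)/sin δ ≈ 0.841.
p = a·p₁ + b·p₂ ≈ (0.816, 0.365, -0.449); φ = arcsin(p_z) ≈ -26.69°, λ = atan2(p_y, p_x) ≈ 24.08°.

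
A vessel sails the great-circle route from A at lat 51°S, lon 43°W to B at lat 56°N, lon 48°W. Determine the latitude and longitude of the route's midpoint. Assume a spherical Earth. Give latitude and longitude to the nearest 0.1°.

≈ lat 2.5°N, lon 45.4°W

The haversine formula gives a central angle δ ≈ 1.869 rad (107.1°) between the endpoints.
Interpolate at f = 1/2 with slerp weights a = sin((1−f)δ)/sin δ ≈ 0.841, b = sin(fδ)/sin δ ≈ 0.841.
p = a·p₁ + b·p₂ ≈ (0.702, -0.711, 0.044); φ = arcsin(p_z) ≈ 2.50°, λ = atan2(p_y, p_x) ≈ -45.35°.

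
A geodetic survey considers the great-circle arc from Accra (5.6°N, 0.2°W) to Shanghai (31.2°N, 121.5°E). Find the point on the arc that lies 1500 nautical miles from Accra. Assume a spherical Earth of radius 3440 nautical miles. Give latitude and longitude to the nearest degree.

≈ 20°N, 21°E

Write both endpoints as unit vectors p₁, p₂ with components (cos φ cos λ, cos φ sin λ, sin φ).
The central angle between the endpoints is δ = arccos(p₁·p₂) ≈ 1.979 rad (113.4°). The total great-circle distance is δ·R ≈ 1.979 × 3440 ≈ 6807 nmi, so the target fraction is f = 1500/6807 ≈ 0.220.
Interpolate at f ≈ 0.220 with slerp weights a = sin((1−f)δ)/sin δ ≈ 1.089, b = sin(fδ)/sin δ ≈ 0.460.
p = a·p₁ + b·p₂ ≈ (0.878, 0.332, 0.345); φ = arcsin(p_z) ≈ 20.16°, λ = atan2(p_y, p_x) ≈ 20.70°.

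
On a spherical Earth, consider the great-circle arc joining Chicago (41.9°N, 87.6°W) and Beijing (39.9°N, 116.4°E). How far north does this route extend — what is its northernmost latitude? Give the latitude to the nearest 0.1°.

The great circle lies in the plane with unit normal n̂ = (p₁ × p₂)/|p₁ × p₂|.
Here n̂_z ≈ -0.233; the vertex latitude is φ_max = arccos|n̂_z| ≈ 76.5°.
Check via Clairaut: cos φ_max = |cos φ₁| · sin C = cos(41.9°)·sin(18.3°) ≈ 0.233, again giving ≈ 76.5°.

≈ 76.5°N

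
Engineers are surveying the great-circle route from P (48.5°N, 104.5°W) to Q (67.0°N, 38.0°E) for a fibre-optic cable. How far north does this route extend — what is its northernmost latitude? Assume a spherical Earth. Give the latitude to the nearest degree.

≈ 80°N

The great circle lies in the plane with unit normal n̂ = (p₁ × p₂)/|p₁ × p₂|.
Here n̂_z ≈ +0.180; the vertex latitude is φ_max = arccos|n̂_z| ≈ 79.6°.
Check via Clairaut: cos φ_max = |cos φ₁| · sin C = cos(48.5°)·sin(15.8°) ≈ 0.180, again giving ≈ 79.6°.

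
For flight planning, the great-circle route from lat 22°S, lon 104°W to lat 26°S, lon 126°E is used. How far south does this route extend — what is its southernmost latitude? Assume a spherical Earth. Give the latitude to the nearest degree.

≈ 47°S

The great circle lies in the plane with unit normal n̂ = (p₁ × p₂)/|p₁ × p₂|.
Here n̂_z ≈ -0.688; the vertex latitude is φ_max = arccos|n̂_z| ≈ 46.6°.
Check via Clairaut: cos φ_max = |cos φ₁| · sin C = cos(22.0°)·sin(132.1°) ≈ 0.688, again giving ≈ 46.6°.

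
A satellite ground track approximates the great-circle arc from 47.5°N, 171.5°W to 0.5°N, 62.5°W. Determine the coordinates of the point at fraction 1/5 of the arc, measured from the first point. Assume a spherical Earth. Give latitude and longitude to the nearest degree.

Convert each endpoint to a unit vector on the sphere (x = cos φ cos λ, y = cos φ sin λ, z = sin φ).
The central angle between the endpoints is δ = arccos(p₁·p₂) ≈ 1.786 rad (102.3°).
Interpolate at f = 1/5 with slerp weights a = sin((1−f)δ)/sin δ ≈ 1.013, b = sin(fδ)/sin δ ≈ 0.358.
p = a·p₁ + b·p₂ ≈ (-0.512, -0.419, 0.750); φ = arcsin(p_z) ≈ 48.61°, λ = atan2(p_y, p_x) ≈ -140.72°.

≈ 49°N, 141°W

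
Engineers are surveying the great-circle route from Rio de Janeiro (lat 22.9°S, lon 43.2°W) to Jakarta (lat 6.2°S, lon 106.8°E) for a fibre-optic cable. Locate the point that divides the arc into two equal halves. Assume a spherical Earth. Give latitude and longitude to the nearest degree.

From cos δ = sin φ₁ sin φ₂ + cos φ₁ cos φ₂ cos Δλ, the central angle is δ ≈ 2.420 rad (138.7°).
Interpolate at f = 1/2 with slerp weights a = sin((1−f)δ)/sin δ ≈ 1.417, b = sin(fδ)/sin δ ≈ 1.417.
p = a·p₁ + b·p₂ ≈ (0.544, 0.455, -0.705); φ = arcsin(p_z) ≈ -44.79°, λ = atan2(p_y, p_x) ≈ 39.89°.

≈ lat 45°S, lon 40°E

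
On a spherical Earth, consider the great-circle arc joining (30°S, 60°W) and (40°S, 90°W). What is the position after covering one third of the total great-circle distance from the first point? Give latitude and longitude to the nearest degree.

≈ (34°S, 69°W)

Convert each endpoint to a unit vector on the sphere (x = cos φ cos λ, y = cos φ sin λ, z = sin φ).
The central angle between the endpoints is δ = arccos(p₁·p₂) ≈ 0.460 rad (26.4°).
Interpolate at f = 1/3 with slerp weights a = sin((1−f)δ)/sin δ ≈ 0.680, b = sin(fδ)/sin δ ≈ 0.344.
p = a·p₁ + b·p₂ ≈ (0.294, -0.774, -0.561); φ = arcsin(p_z) ≈ -34.14°, λ = atan2(p_y, p_x) ≈ -69.16°.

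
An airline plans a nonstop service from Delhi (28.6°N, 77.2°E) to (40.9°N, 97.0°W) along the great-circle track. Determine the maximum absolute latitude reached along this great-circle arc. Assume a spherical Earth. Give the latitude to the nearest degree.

The great circle lies in the plane with unit normal n̂ = (p₁ × p₂)/|p₁ × p₂|.
Here n̂_z ≈ -0.072; the vertex latitude is φ_max = arccos|n̂_z| ≈ 85.9°.
Check via Clairaut: cos φ_max = |cos φ₁| · sin C = cos(28.6°)·sin(4.7°) ≈ 0.072, again giving ≈ 85.9°.

≈ 86°N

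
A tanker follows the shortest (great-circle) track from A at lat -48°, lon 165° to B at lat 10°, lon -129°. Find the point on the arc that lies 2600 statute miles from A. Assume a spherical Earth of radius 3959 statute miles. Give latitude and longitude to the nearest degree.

Write both endpoints as unit vectors p₁, p₂ with components (cos φ cos λ, cos φ sin λ, sin φ).
The central angle between the endpoints is δ = arccos(p₁·p₂) ≈ 1.431 rad (82.0°). The total great-circle distance is δ·R ≈ 1.431 × 3959 ≈ 5667 mi, so the target fraction is f = 2600/5667 ≈ 0.459.
Interpolate at f ≈ 0.459 with slerp weights a = sin((1−f)δ)/sin δ ≈ 0.706, b = sin(fδ)/sin δ ≈ 0.617.
p = a·p₁ + b·p₂ ≈ (-0.839, -0.350, -0.418); φ = arcsin(p_z) ≈ -24.70°, λ = atan2(p_y, p_x) ≈ -157.37°.

≈ lat -25°, lon -157°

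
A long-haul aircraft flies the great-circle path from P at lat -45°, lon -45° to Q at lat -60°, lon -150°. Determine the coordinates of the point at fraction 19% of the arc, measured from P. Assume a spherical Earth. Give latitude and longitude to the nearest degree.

The haversine formula gives a central angle δ ≈ 1.023 rad (58.6°) between the endpoints.
Interpolate at f = 0.19 with slerp weights a = sin((1−f)δ)/sin δ ≈ 0.863, b = sin(fδ)/sin δ ≈ 0.226.
p = a·p₁ + b·p₂ ≈ (0.334, -0.488, -0.806); φ = arcsin(p_z) ≈ -53.75°, λ = atan2(p_y, p_x) ≈ -55.65°.

≈ lat -54°, lon -56°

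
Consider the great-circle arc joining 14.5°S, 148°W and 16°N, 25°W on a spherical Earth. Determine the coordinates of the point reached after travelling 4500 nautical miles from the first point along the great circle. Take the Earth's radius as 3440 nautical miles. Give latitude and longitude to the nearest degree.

From cos δ = sin φ₁ sin φ₂ + cos φ₁ cos φ₂ cos Δλ, the central angle is δ ≈ 2.184 rad (125.2°). The total great-circle distance is δ·R ≈ 2.184 × 3440 ≈ 7515 nmi, so the target fraction is f = 4500/7515 ≈ 0.599.
Interpolate at f ≈ 0.599 with slerp weights a = sin((1−f)δ)/sin δ ≈ 0.940, b = sin(fδ)/sin δ ≈ 1.181.
p = a·p₁ + b·p₂ ≈ (0.257, -0.962, 0.090); φ = arcsin(p_z) ≈ 5.18°, λ = atan2(p_y, p_x) ≈ -75.02°.

≈ 5°N, 75°W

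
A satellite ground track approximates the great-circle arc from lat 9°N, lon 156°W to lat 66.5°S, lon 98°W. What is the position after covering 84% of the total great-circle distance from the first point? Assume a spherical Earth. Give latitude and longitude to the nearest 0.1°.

≈ lat 57.0°S, lon 119.6°W

Convert each endpoint to a unit vector on the sphere (x = cos φ cos λ, y = cos φ sin λ, z = sin φ).
The central angle between the endpoints is δ = arccos(p₁·p₂) ≈ 1.506 rad (86.3°).
Interpolate at f = 0.84 with slerp weights a = sin((1−f)δ)/sin δ ≈ 0.239, b = sin(fδ)/sin δ ≈ 0.956.
p = a·p₁ + b·p₂ ≈ (-0.269, -0.473, -0.839); φ = arcsin(p_z) ≈ -57.02°, λ = atan2(p_y, p_x) ≈ -119.59°.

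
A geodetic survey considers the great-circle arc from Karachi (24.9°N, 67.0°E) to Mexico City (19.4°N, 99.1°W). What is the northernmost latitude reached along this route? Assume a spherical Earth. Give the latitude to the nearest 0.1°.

≈ 73.5°N

The great circle lies in the plane with unit normal n̂ = (p₁ × p₂)/|p₁ × p₂|.
Here n̂_z ≈ -0.284; the vertex latitude is φ_max = arccos|n̂_z| ≈ 73.5°.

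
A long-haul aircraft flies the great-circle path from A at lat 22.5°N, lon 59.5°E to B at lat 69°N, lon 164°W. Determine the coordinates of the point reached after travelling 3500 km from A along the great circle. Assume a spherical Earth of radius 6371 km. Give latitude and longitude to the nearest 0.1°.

Write both endpoints as unit vectors p₁, p₂ with components (cos φ cos λ, cos φ sin λ, sin φ).
The central angle between the endpoints is δ = arccos(p₁·p₂) ≈ 1.453 rad (83.3°). The total great-circle distance is δ·R ≈ 1.453 × 6371 ≈ 9260 km, so the target fraction is f = 3500/9260 ≈ 0.378.
Interpolate at f ≈ 0.378 with slerp weights a = sin((1−f)δ)/sin δ ≈ 0.791, b = sin(fδ)/sin δ ≈ 0.526.
p = a·p₁ + b·p₂ ≈ (0.190, 0.578, 0.794); φ = arcsin(p_z) ≈ 52.53°, λ = atan2(p_y, p_x) ≈ 71.81°.

≈ lat 52.5°N, lon 71.8°E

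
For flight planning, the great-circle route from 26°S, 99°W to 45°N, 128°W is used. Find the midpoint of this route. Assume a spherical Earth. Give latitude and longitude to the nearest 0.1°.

Convert each endpoint to a unit vector on the sphere (x = cos φ cos λ, y = cos φ sin λ, z = sin φ).
The central angle between the endpoints is δ = arccos(p₁·p₂) ≈ 1.322 rad (75.8°).
Interpolate at f = 1/2 with slerp weights a = sin((1−f)δ)/sin δ ≈ 0.633, b = sin(fδ)/sin δ ≈ 0.633.
p = a·p₁ + b·p₂ ≈ (-0.365, -0.915, 0.170); φ = arcsin(p_z) ≈ 9.80°, λ = atan2(p_y, p_x) ≈ -111.73°.

≈ 9.8°N, 111.7°W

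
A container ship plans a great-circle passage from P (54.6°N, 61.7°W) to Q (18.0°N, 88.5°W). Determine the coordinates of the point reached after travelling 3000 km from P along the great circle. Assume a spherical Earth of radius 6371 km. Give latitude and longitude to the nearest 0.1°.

≈ (31.7°N, 81.7°W)

Write both endpoints as unit vectors p₁, p₂ with components (cos φ cos λ, cos φ sin λ, sin φ).
The central angle between the endpoints is δ = arccos(p₁·p₂) ≈ 0.732 rad (42.0°). The total great-circle distance is δ·R ≈ 0.732 × 6371 ≈ 4665 km, so the target fraction is f = 3000/4665 ≈ 0.643.
Interpolate at f ≈ 0.643 with slerp weights a = sin((1−f)δ)/sin δ ≈ 0.387, b = sin(fδ)/sin δ ≈ 0.679.
p = a·p₁ + b·p₂ ≈ (0.123, -0.842, 0.525); φ = arcsin(p_z) ≈ 31.65°, λ = atan2(p_y, p_x) ≈ -81.69°.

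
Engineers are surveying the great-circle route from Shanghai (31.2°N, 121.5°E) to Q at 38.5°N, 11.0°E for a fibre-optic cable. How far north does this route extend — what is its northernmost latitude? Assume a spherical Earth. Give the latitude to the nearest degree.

≈ 51°N

The great circle lies in the plane with unit normal n̂ = (p₁ × p₂)/|p₁ × p₂|.
Here n̂_z ≈ -0.629; the vertex latitude is φ_max = arccos|n̂_z| ≈ 51.0°.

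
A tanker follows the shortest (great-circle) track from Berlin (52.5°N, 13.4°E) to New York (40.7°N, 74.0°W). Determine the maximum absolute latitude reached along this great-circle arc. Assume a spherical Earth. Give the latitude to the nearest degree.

The great circle lies in the plane with unit normal n̂ = (p₁ × p₂)/|p₁ × p₂|.
Here n̂_z ≈ -0.547; the vertex latitude is φ_max = arccos|n̂_z| ≈ 56.8°.
Check via Clairaut: cos φ_max = |cos φ₁| · sin C = cos(52.5°)·sin(64.0°) ≈ 0.547, again giving ≈ 56.8°.

≈ 57°N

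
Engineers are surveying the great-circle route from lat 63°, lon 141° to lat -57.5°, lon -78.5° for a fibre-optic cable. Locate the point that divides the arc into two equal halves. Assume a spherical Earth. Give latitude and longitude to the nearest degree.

Convert each endpoint to a unit vector on the sphere (x = cos φ cos λ, y = cos φ sin λ, z = sin φ).
The central angle between the endpoints is δ = arccos(p₁·p₂) ≈ 2.793 rad (160.0°).
Interpolate at f = 1/2 with slerp weights a = sin((1−f)δ)/sin δ ≈ 2.879, b = sin(fδ)/sin δ ≈ 2.879.
p = a·p₁ + b·p₂ ≈ (-0.707, -0.693, 0.137); φ = arcsin(p_z) ≈ 7.88°, λ = atan2(p_y, p_x) ≈ -135.58°.

≈ lat 8°, lon -136°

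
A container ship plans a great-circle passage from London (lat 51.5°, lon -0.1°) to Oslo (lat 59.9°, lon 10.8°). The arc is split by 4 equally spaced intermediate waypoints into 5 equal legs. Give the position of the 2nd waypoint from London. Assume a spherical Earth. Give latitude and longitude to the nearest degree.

Write both endpoints as unit vectors p₁, p₂ with components (cos φ cos λ, cos φ sin λ, sin φ).
The central angle between the endpoints is δ = arccos(p₁·p₂) ≈ 0.181 rad (10.4°).
Interpolate at f = 2/5 with slerp weights a = sin((1−f)δ)/sin δ ≈ 0.602, b = sin(fδ)/sin δ ≈ 0.402.
p = a·p₁ + b·p₂ ≈ (0.573, 0.037, 0.819); φ = arcsin(p_z) ≈ 54.97°, λ = atan2(p_y, p_x) ≈ 3.71°.

≈ lat 55°, lon 4°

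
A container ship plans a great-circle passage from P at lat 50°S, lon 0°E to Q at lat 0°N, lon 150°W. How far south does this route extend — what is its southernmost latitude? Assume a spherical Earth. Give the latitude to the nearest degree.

The great circle lies in the plane with unit normal n̂ = (p₁ × p₂)/|p₁ × p₂|.
Here n̂_z ≈ -0.387; the vertex latitude is φ_max = arccos|n̂_z| ≈ 67.2°.
Check via Clairaut: cos φ_max = |cos φ₁| · sin C = cos(50.0°)·sin(143.0°) ≈ 0.387, again giving ≈ 67.2°.

≈ 67°S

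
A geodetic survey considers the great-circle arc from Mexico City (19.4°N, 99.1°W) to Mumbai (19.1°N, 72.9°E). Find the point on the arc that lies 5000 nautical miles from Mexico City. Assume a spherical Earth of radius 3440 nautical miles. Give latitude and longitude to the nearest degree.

Convert each endpoint to a unit vector on the sphere (x = cos φ cos λ, y = cos φ sin λ, z = sin φ).
The central angle between the endpoints is δ = arccos(p₁·p₂) ≈ 2.456 rad (140.7°). The total great-circle distance is δ·R ≈ 2.456 × 3440 ≈ 8448 nmi, so the target fraction is f = 5000/8448 ≈ 0.592.
Interpolate at f ≈ 0.592 with slerp weights a = sin((1−f)δ)/sin δ ≈ 1.331, b = sin(fδ)/sin δ ≈ 1.568.
p = a·p₁ + b·p₂ ≈ (0.237, 0.177, 0.955); φ = arcsin(p_z) ≈ 72.78°, λ = atan2(p_y, p_x) ≈ 36.73°.

≈ (73°N, 37°E)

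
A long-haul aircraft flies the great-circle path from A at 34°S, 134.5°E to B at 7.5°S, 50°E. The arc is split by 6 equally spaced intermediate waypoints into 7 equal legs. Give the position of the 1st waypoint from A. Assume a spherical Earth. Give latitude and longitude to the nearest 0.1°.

≈ 33.9°S, 120.5°E

From cos δ = sin φ₁ sin φ₂ + cos φ₁ cos φ₂ cos Δλ, the central angle is δ ≈ 1.418 rad (81.3°).
Interpolate at f = 1/7 with slerp weights a = sin((1−f)δ)/sin δ ≈ 0.949, b = sin(fδ)/sin δ ≈ 0.204.
p = a·p₁ + b·p₂ ≈ (-0.421, 0.716, -0.557); φ = arcsin(p_z) ≈ -33.85°, λ = atan2(p_y, p_x) ≈ 120.50°.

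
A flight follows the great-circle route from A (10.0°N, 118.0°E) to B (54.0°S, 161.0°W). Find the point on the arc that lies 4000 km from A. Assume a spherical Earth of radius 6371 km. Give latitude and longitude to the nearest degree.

≈ (19°S, 139°E)

Write both endpoints as unit vectors p₁, p₂ with components (cos φ cos λ, cos φ sin λ, sin φ).
The central angle between the endpoints is δ = arccos(p₁·p₂) ≈ 1.621 rad (92.9°). The total great-circle distance is δ·R ≈ 1.621 × 6371 ≈ 10326 km, so the target fraction is f = 4000/10326 ≈ 0.387.
Interpolate at f ≈ 0.387 with slerp weights a = sin((1−f)δ)/sin δ ≈ 0.839, b = sin(fδ)/sin δ ≈ 0.588.
p = a·p₁ + b·p₂ ≈ (-0.715, 0.617, -0.330); φ = arcsin(p_z) ≈ -19.28°, λ = atan2(p_y, p_x) ≈ 139.21°.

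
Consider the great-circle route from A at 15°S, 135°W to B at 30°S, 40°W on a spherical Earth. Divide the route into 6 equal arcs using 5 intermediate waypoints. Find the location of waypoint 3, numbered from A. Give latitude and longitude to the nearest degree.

≈ 31°S, 91°W

Convert each endpoint to a unit vector on the sphere (x = cos φ cos λ, y = cos φ sin λ, z = sin φ).
The central angle between the endpoints is δ = arccos(p₁·p₂) ≈ 1.514 rad (86.8°).
Interpolate at f = 3/6 with slerp weights a = sin((1−f)δ)/sin δ ≈ 0.688, b = sin(fδ)/sin δ ≈ 0.688.
p = a·p₁ + b·p₂ ≈ (-0.013, -0.853, -0.522); φ = arcsin(p_z) ≈ -31.47°, λ = atan2(p_y, p_x) ≈ -90.91°.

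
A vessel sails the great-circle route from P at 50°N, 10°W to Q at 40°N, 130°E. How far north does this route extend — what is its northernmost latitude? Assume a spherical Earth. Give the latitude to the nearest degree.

≈ 71°N

The great circle lies in the plane with unit normal n̂ = (p₁ × p₂)/|p₁ × p₂|.
Here n̂_z ≈ +0.319; the vertex latitude is φ_max = arccos|n̂_z| ≈ 71.4°.
Check via Clairaut: cos φ_max = |cos φ₁| · sin C = cos(50.0°)·sin(29.7°) ≈ 0.319, again giving ≈ 71.4°.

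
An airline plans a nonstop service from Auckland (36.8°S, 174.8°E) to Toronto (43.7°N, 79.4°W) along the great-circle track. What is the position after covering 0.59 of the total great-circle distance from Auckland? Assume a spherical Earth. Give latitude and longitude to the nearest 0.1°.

From cos δ = sin φ₁ sin φ₂ + cos φ₁ cos φ₂ cos Δλ, the central angle is δ ≈ 2.179 rad (124.9°).
Interpolate at f = 0.59 with slerp weights a = sin((1−f)δ)/sin δ ≈ 0.950, b = sin(fδ)/sin δ ≈ 1.169.
p = a·p₁ + b·p₂ ≈ (-0.602, -0.762, 0.239); φ = arcsin(p_z) ≈ 13.83°, λ = atan2(p_y, p_x) ≈ -128.29°.

≈ 13.8°N, 128.3°W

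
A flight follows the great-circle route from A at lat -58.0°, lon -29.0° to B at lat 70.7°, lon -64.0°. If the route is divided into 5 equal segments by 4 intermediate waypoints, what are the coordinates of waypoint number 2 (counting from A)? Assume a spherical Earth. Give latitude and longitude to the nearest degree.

Convert each endpoint to a unit vector on the sphere (x = cos φ cos λ, y = cos φ sin λ, z = sin φ).
The central angle between the endpoints is δ = arccos(p₁·p₂) ≈ 2.288 rad (131.1°).
Interpolate at f = 2/5 with slerp weights a = sin((1−f)δ)/sin δ ≈ 1.300, b = sin(fδ)/sin δ ≈ 1.051.
p = a·p₁ + b·p₂ ≈ (0.755, -0.646, -0.111); φ = arcsin(p_z) ≈ -6.35°, λ = atan2(p_y, p_x) ≈ -40.57°.

≈ lat -6°, lon -41°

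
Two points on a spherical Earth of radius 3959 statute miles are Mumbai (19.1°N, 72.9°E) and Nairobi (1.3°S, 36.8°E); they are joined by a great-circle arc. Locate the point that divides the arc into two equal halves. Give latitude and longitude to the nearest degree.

≈ (9°N, 54°E)

Convert each endpoint to a unit vector on the sphere (x = cos φ cos λ, y = cos φ sin λ, z = sin φ).
The central angle between the endpoints is δ = arccos(p₁·p₂) ≈ 0.714 rad (40.9°).
Interpolate at f = 1/2 with slerp weights a = sin((1−f)δ)/sin δ ≈ 0.534, b = sin(fδ)/sin δ ≈ 0.534.
p = a·p₁ + b·p₂ ≈ (0.575, 0.802, 0.163); φ = arcsin(p_z) ≈ 9.35°, λ = atan2(p_y, p_x) ≈ 54.32°.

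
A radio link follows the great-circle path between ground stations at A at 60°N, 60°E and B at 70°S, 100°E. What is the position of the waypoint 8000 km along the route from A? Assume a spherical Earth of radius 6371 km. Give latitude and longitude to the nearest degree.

Convert each endpoint to a unit vector on the sphere (x = cos φ cos λ, y = cos φ sin λ, z = sin φ).
The central angle between the endpoints is δ = arccos(p₁·p₂) ≈ 2.322 rad (133.1°). The total great-circle distance is δ·R ≈ 2.322 × 6371 ≈ 14796 km, so the target fraction is f = 8000/14796 ≈ 0.541.
Interpolate at f ≈ 0.541 with slerp weights a = sin((1−f)δ)/sin δ ≈ 1.198, b = sin(fδ)/sin δ ≈ 1.301.
p = a·p₁ + b·p₂ ≈ (0.222, 0.957, -0.185); φ = arcsin(p_z) ≈ -10.66°, λ = atan2(p_y, p_x) ≈ 76.92°.

≈ 11°S, 77°E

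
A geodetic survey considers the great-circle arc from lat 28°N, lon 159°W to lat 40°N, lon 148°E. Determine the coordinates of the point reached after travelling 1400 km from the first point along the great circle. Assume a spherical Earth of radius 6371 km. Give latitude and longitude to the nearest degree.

The haversine formula gives a central angle δ ≈ 0.783 rad (44.9°) between the endpoints. The total great-circle distance is δ·R ≈ 0.783 × 6371 ≈ 4988 km, so the target fraction is f = 1400/4988 ≈ 0.281.
Interpolate at f ≈ 0.281 with slerp weights a = sin((1−f)δ)/sin δ ≈ 0.757, b = sin(fδ)/sin δ ≈ 0.309.
p = a·p₁ + b·p₂ ≈ (-0.825, -0.114, 0.554); φ = arcsin(p_z) ≈ 33.64°, λ = atan2(p_y, p_x) ≈ -172.13°.

≈ lat 34°N, lon 172°W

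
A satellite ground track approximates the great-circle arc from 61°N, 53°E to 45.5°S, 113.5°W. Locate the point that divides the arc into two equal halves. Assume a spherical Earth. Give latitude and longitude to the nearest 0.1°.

≈ 32.2°N, 87.2°W

Convert each endpoint to a unit vector on the sphere (x = cos φ cos λ, y = cos φ sin λ, z = sin φ).
The central angle between the endpoints is δ = arccos(p₁·p₂) ≈ 2.838 rad (162.6°).
Interpolate at f = 1/2 with slerp weights a = sin((1−f)δ)/sin δ ≈ 3.306, b = sin(fδ)/sin δ ≈ 3.306.
p = a·p₁ + b·p₂ ≈ (0.041, -0.845, 0.533); φ = arcsin(p_z) ≈ 32.24°, λ = atan2(p_y, p_x) ≈ -87.25°.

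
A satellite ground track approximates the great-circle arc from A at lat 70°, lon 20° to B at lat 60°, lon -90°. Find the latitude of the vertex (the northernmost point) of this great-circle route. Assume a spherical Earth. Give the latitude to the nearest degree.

≈ 76°

The great circle lies in the plane with unit normal n̂ = (p₁ × p₂)/|p₁ × p₂|.
Here n̂_z ≈ -0.245; the vertex latitude is φ_max = arccos|n̂_z| ≈ 75.8°.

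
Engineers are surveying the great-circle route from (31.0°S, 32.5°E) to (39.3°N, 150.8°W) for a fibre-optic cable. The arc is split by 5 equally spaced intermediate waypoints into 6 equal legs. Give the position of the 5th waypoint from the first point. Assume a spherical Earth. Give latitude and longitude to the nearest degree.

Convert each endpoint to a unit vector on the sphere (x = cos φ cos λ, y = cos φ sin λ, z = sin φ).
The central angle between the endpoints is δ = arccos(p₁·p₂) ≈ 2.989 rad (171.3°).
Interpolate at f = 5/6 with slerp weights a = sin((1−f)δ)/sin δ ≈ 3.150, b = sin(fδ)/sin δ ≈ 3.992.
p = a·p₁ + b·p₂ ≈ (-0.419, -0.056, 0.906); φ = arcsin(p_z) ≈ 64.97°, λ = atan2(p_y, p_x) ≈ -172.35°.

≈ (65°N, 172°W)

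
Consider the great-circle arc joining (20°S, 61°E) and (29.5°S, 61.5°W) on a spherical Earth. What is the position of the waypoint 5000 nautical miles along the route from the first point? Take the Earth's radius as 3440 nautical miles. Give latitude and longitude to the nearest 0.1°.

Write both endpoints as unit vectors p₁, p₂ with components (cos φ cos λ, cos φ sin λ, sin φ).
The central angle between the endpoints is δ = arccos(p₁·p₂) ≈ 1.845 rad (105.7°). The total great-circle distance is δ·R ≈ 1.845 × 3440 ≈ 6348 nmi, so the target fraction is f = 5000/6348 ≈ 0.788.
Interpolate at f ≈ 0.788 with slerp weights a = sin((1−f)δ)/sin δ ≈ 0.397, b = sin(fδ)/sin δ ≈ 1.032.
p = a·p₁ + b·p₂ ≈ (0.609, -0.463, -0.644); φ = arcsin(p_z) ≈ -40.07°, λ = atan2(p_y, p_x) ≈ -37.25°.

≈ (40.1°S, 37.2°W)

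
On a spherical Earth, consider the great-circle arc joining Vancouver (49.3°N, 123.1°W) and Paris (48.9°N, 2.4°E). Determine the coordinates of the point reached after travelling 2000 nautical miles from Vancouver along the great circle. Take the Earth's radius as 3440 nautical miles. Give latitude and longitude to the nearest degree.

≈ 68°N, 66°W

Convert each endpoint to a unit vector on the sphere (x = cos φ cos λ, y = cos φ sin λ, z = sin φ).
The central angle between the endpoints is δ = arccos(p₁·p₂) ≈ 1.243 rad (71.2°). The total great-circle distance is δ·R ≈ 1.243 × 3440 ≈ 4274 nmi, so the target fraction is f = 2000/4274 ≈ 0.468.
Interpolate at f ≈ 0.468 with slerp weights a = sin((1−f)δ)/sin δ ≈ 0.649, b = sin(fδ)/sin δ ≈ 0.580.
p = a·p₁ + b·p₂ ≈ (0.150, -0.338, 0.929); φ = arcsin(p_z) ≈ 68.27°, λ = atan2(p_y, p_x) ≈ -66.09°.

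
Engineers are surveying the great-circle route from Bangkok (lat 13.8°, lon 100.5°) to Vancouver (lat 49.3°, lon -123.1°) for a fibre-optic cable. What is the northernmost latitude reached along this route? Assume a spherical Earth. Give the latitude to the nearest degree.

The great circle lies in the plane with unit normal n̂ = (p₁ × p₂)/|p₁ × p₂|.
Here n̂_z ≈ +0.455; the vertex latitude is φ_max = arccos|n̂_z| ≈ 63.0°.

≈ 63°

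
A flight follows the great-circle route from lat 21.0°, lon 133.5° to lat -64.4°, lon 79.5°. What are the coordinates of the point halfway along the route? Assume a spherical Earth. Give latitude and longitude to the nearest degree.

From cos δ = sin φ₁ sin φ₂ + cos φ₁ cos φ₂ cos Δλ, the central angle is δ ≈ 1.657 rad (94.9°).
Interpolate at f = 1/2 with slerp weights a = sin((1−f)δ)/sin δ ≈ 0.740, b = sin(fδ)/sin δ ≈ 0.740.
p = a·p₁ + b·p₂ ≈ (-0.417, 0.815, -0.402); φ = arcsin(p_z) ≈ -23.70°, λ = atan2(p_y, p_x) ≈ 117.10°.

≈ lat -24°, lon 117°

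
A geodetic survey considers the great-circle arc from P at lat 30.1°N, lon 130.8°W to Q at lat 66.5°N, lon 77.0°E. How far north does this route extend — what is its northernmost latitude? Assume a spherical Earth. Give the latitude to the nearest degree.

≈ 81°N

The great circle lies in the plane with unit normal n̂ = (p₁ × p₂)/|p₁ × p₂|.
Here n̂_z ≈ -0.163; the vertex latitude is φ_max = arccos|n̂_z| ≈ 80.6°.
Check via Clairaut: cos φ_max = |cos φ₁| · sin C = cos(30.1°)·sin(10.9°) ≈ 0.163, again giving ≈ 80.6°.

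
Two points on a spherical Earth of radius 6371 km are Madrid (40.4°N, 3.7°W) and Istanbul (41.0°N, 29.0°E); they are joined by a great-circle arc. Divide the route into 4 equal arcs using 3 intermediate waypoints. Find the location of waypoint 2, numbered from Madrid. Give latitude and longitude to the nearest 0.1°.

From cos δ = sin φ₁ sin φ₂ + cos φ₁ cos φ₂ cos Δλ, the central angle is δ ≈ 0.430 rad (24.7°).
Interpolate at f = 2/4 with slerp weights a = sin((1−f)δ)/sin δ ≈ 0.512, b = sin(fδ)/sin δ ≈ 0.512.
p = a·p₁ + b·p₂ ≈ (0.727, 0.162, 0.667); φ = arcsin(p_z) ≈ 41.87°, λ = atan2(p_y, p_x) ≈ 12.57°.

≈ 41.9°N, 12.6°E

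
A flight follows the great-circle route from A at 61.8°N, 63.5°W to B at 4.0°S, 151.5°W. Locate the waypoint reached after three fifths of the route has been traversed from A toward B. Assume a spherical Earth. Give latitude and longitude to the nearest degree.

≈ 28°N, 133°W

Convert each endpoint to a unit vector on the sphere (x = cos φ cos λ, y = cos φ sin λ, z = sin φ).
The central angle between the endpoints is δ = arccos(p₁·p₂) ≈ 1.616 rad (92.6°).
Interpolate at f = 3/5 with slerp weights a = sin((1−f)δ)/sin δ ≈ 0.603, b = sin(fδ)/sin δ ≈ 0.825.
p = a·p₁ + b·p₂ ≈ (-0.597, -0.648, 0.474); φ = arcsin(p_z) ≈ 28.28°, λ = atan2(p_y, p_x) ≈ -132.64°.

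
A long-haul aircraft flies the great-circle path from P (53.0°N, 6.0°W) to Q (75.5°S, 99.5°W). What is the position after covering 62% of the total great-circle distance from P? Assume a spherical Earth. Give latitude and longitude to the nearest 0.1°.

Write both endpoints as unit vectors p₁, p₂ with components (cos φ cos λ, cos φ sin λ, sin φ).
The central angle between the endpoints is δ = arccos(p₁·p₂) ≈ 2.469 rad (141.5°).
Interpolate at f = 0.62 with slerp weights a = sin((1−f)δ)/sin δ ≈ 1.295, b = sin(fδ)/sin δ ≈ 1.604.
p = a·p₁ + b·p₂ ≈ (0.709, -0.478, -0.519); φ = arcsin(p_z) ≈ -31.26°, λ = atan2(p_y, p_x) ≈ -33.98°.

≈ (31.3°S, 34.0°W)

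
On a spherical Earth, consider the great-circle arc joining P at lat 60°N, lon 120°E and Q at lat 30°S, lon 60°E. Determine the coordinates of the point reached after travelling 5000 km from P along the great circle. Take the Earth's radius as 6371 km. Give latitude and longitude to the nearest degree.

≈ lat 23°N, lon 84°E

Write both endpoints as unit vectors p₁, p₂ with components (cos φ cos λ, cos φ sin λ, sin φ).
The central angle between the endpoints is δ = arccos(p₁·p₂) ≈ 1.789 rad (102.5°). The total great-circle distance is δ·R ≈ 1.789 × 6371 ≈ 11398 km, so the target fraction is f = 5000/11398 ≈ 0.439.
Interpolate at f ≈ 0.439 with slerp weights a = sin((1−f)δ)/sin δ ≈ 0.864, b = sin(fδ)/sin δ ≈ 0.724.
p = a·p₁ + b·p₂ ≈ (0.097, 0.917, 0.387); φ = arcsin(p_z) ≈ 22.74°, λ = atan2(p_y, p_x) ≈ 83.94°.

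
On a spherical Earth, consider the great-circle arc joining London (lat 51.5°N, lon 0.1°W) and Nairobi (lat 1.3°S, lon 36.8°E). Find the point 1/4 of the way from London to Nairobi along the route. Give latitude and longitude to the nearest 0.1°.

From cos δ = sin φ₁ sin φ₂ + cos φ₁ cos φ₂ cos Δλ, the central angle is δ ≈ 1.070 rad (61.3°).
Interpolate at f = 1/4 with slerp weights a = sin((1−f)δ)/sin δ ≈ 0.820, b = sin(fδ)/sin δ ≈ 0.301.
p = a·p₁ + b·p₂ ≈ (0.752, 0.180, 0.635); φ = arcsin(p_z) ≈ 39.40°, λ = atan2(p_y, p_x) ≈ 13.44°.

≈ lat 39.4°N, lon 13.4°E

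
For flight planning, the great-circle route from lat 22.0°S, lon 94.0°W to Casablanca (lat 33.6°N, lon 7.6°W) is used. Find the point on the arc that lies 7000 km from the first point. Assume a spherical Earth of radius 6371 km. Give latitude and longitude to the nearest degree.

≈ lat 16°N, lon 43°W

From cos δ = sin φ₁ sin φ₂ + cos φ₁ cos φ₂ cos Δλ, the central angle is δ ≈ 1.730 rad (99.1°). The total great-circle distance is δ·R ≈ 1.730 × 6371 ≈ 11024 km, so the target fraction is f = 7000/11024 ≈ 0.635.
Interpolate at f ≈ 0.635 with slerp weights a = sin((1−f)δ)/sin δ ≈ 0.598, b = sin(fδ)/sin δ ≈ 0.902.
p = a·p₁ + b·p₂ ≈ (0.706, -0.652, 0.275); φ = arcsin(p_z) ≈ 15.97°, λ = atan2(p_y, p_x) ≈ -42.74°.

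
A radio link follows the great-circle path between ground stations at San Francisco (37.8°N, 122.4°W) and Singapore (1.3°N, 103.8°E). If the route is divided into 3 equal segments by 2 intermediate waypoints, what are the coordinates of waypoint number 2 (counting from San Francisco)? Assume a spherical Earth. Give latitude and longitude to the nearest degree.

Convert each endpoint to a unit vector on the sphere (x = cos φ cos λ, y = cos φ sin λ, z = sin φ).
The central angle between the endpoints is δ = arccos(p₁·p₂) ≈ 2.133 rad (122.2°).
Interpolate at f = 2/3 with slerp weights a = sin((1−f)δ)/sin δ ≈ 0.771, b = sin(fδ)/sin δ ≈ 1.169.
p = a·p₁ + b·p₂ ≈ (-0.605, 0.620, 0.499); φ = arcsin(p_z) ≈ 29.94°, λ = atan2(p_y, p_x) ≈ 134.30°.

≈ 30°N, 134°E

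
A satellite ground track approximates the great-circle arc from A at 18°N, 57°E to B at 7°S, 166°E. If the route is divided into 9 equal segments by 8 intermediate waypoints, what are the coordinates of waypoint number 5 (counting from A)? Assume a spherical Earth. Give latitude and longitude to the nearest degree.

≈ 8°N, 119°E

Write both endpoints as unit vectors p₁, p₂ with components (cos φ cos λ, cos φ sin λ, sin φ).
The central angle between the endpoints is δ = arccos(p₁·p₂) ≈ 1.923 rad (110.2°).
Interpolate at f = 5/9 with slerp weights a = sin((1−f)δ)/sin δ ≈ 0.804, b = sin(fδ)/sin δ ≈ 0.934.
p = a·p₁ + b·p₂ ≈ (-0.483, 0.865, 0.135); φ = arcsin(p_z) ≈ 7.73°, λ = atan2(p_y, p_x) ≈ 119.17°.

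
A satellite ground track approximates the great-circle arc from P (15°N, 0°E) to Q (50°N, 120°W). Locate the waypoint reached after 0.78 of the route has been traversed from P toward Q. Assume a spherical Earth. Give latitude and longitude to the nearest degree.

From cos δ = sin φ₁ sin φ₂ + cos φ₁ cos φ₂ cos Δλ, the central angle is δ ≈ 1.683 rad (96.4°).
Interpolate at f = 0.78 with slerp weights a = sin((1−f)δ)/sin δ ≈ 0.364, b = sin(fδ)/sin δ ≈ 0.973.
p = a·p₁ + b·p₂ ≈ (0.039, -0.542, 0.840); φ = arcsin(p_z) ≈ 57.11°, λ = atan2(p_y, p_x) ≈ -85.88°.

≈ (57°N, 86°W)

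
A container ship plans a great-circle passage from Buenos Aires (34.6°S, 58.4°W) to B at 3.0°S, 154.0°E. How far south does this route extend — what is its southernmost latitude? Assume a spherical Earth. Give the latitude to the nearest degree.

≈ 54°S

The great circle lies in the plane with unit normal n̂ = (p₁ × p₂)/|p₁ × p₂|.
Here n̂_z ≈ -0.589; the vertex latitude is φ_max = arccos|n̂_z| ≈ 53.9°.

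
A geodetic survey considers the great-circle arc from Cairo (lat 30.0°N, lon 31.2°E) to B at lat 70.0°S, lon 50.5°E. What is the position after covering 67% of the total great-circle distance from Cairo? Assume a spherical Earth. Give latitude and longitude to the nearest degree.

The haversine formula gives a central angle δ ≈ 1.762 rad (101.0°) between the endpoints.
Interpolate at f = 0.67 with slerp weights a = sin((1−f)δ)/sin δ ≈ 0.560, b = sin(fδ)/sin δ ≈ 0.942.
p = a·p₁ + b·p₂ ≈ (0.619, 0.500, -0.606); φ = arcsin(p_z) ≈ -37.27°, λ = atan2(p_y, p_x) ≈ 38.89°.

≈ lat 37°S, lon 39°E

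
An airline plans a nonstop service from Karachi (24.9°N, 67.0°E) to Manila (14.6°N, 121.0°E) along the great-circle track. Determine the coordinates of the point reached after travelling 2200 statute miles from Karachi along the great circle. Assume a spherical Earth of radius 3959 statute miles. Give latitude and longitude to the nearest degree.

Write both endpoints as unit vectors p₁, p₂ with components (cos φ cos λ, cos φ sin λ, sin φ).
The central angle between the endpoints is δ = arccos(p₁·p₂) ≈ 0.899 rad (51.5°). The total great-circle distance is δ·R ≈ 0.899 × 3959 ≈ 3561 mi, so the target fraction is f = 2200/3561 ≈ 0.618.
Interpolate at f ≈ 0.618 with slerp weights a = sin((1−f)δ)/sin δ ≈ 0.430, b = sin(fδ)/sin δ ≈ 0.674.
p = a·p₁ + b·p₂ ≈ (-0.183, 0.918, 0.351); φ = arcsin(p_z) ≈ 20.55°, λ = atan2(p_y, p_x) ≈ 101.29°.

≈ 21°N, 101°E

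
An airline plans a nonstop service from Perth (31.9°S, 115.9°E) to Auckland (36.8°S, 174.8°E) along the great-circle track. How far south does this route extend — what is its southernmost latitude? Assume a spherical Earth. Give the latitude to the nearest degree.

≈ 39°S

The great circle lies in the plane with unit normal n̂ = (p₁ × p₂)/|p₁ × p₂|.
Here n̂_z ≈ +0.782; the vertex latitude is φ_max = arccos|n̂_z| ≈ 38.6°.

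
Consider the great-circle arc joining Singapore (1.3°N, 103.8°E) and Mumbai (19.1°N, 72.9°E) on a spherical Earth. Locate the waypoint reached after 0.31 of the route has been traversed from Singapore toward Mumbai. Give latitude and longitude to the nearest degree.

≈ 7°N, 95°E

From cos δ = sin φ₁ sin φ₂ + cos φ₁ cos φ₂ cos Δλ, the central angle is δ ≈ 0.613 rad (35.1°).
Interpolate at f = 0.31 with slerp weights a = sin((1−f)δ)/sin δ ≈ 0.713, b = sin(fδ)/sin δ ≈ 0.328.
p = a·p₁ + b·p₂ ≈ (-0.079, 0.989, 0.124); φ = arcsin(p_z) ≈ 7.10°, λ = atan2(p_y, p_x) ≈ 94.56°.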